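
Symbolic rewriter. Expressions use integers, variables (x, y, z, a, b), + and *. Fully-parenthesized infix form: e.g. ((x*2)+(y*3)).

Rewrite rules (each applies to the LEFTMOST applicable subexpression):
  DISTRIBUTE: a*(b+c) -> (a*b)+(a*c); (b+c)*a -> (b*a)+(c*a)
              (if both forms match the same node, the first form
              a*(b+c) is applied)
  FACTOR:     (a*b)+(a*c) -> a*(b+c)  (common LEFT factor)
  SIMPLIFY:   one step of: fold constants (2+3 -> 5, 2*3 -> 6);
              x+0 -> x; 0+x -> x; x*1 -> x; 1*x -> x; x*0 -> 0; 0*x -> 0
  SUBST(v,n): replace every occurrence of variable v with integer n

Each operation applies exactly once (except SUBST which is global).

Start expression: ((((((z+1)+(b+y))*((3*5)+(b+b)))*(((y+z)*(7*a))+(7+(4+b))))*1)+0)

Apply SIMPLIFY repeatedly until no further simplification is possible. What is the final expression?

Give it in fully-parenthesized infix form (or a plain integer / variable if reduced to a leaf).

Answer: ((((z+1)+(b+y))*(15+(b+b)))*(((y+z)*(7*a))+(7+(4+b))))

Derivation:
Start: ((((((z+1)+(b+y))*((3*5)+(b+b)))*(((y+z)*(7*a))+(7+(4+b))))*1)+0)
Step 1: at root: ((((((z+1)+(b+y))*((3*5)+(b+b)))*(((y+z)*(7*a))+(7+(4+b))))*1)+0) -> (((((z+1)+(b+y))*((3*5)+(b+b)))*(((y+z)*(7*a))+(7+(4+b))))*1); overall: ((((((z+1)+(b+y))*((3*5)+(b+b)))*(((y+z)*(7*a))+(7+(4+b))))*1)+0) -> (((((z+1)+(b+y))*((3*5)+(b+b)))*(((y+z)*(7*a))+(7+(4+b))))*1)
Step 2: at root: (((((z+1)+(b+y))*((3*5)+(b+b)))*(((y+z)*(7*a))+(7+(4+b))))*1) -> ((((z+1)+(b+y))*((3*5)+(b+b)))*(((y+z)*(7*a))+(7+(4+b)))); overall: (((((z+1)+(b+y))*((3*5)+(b+b)))*(((y+z)*(7*a))+(7+(4+b))))*1) -> ((((z+1)+(b+y))*((3*5)+(b+b)))*(((y+z)*(7*a))+(7+(4+b))))
Step 3: at LRL: (3*5) -> 15; overall: ((((z+1)+(b+y))*((3*5)+(b+b)))*(((y+z)*(7*a))+(7+(4+b)))) -> ((((z+1)+(b+y))*(15+(b+b)))*(((y+z)*(7*a))+(7+(4+b))))
Fixed point: ((((z+1)+(b+y))*(15+(b+b)))*(((y+z)*(7*a))+(7+(4+b))))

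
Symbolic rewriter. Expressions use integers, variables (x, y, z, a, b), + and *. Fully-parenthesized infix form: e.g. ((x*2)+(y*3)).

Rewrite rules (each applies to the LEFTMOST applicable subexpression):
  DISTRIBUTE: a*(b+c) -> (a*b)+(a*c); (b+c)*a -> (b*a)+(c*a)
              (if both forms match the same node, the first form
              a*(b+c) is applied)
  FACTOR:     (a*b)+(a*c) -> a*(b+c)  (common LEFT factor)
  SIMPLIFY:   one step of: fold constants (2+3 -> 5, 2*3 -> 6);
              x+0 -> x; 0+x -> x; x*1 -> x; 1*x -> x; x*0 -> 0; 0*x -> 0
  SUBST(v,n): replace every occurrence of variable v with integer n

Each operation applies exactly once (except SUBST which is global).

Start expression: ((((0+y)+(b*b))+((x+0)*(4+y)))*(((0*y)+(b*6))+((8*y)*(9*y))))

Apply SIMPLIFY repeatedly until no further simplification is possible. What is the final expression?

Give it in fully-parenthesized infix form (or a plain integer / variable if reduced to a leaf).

Start: ((((0+y)+(b*b))+((x+0)*(4+y)))*(((0*y)+(b*6))+((8*y)*(9*y))))
Step 1: at LLL: (0+y) -> y; overall: ((((0+y)+(b*b))+((x+0)*(4+y)))*(((0*y)+(b*6))+((8*y)*(9*y)))) -> (((y+(b*b))+((x+0)*(4+y)))*(((0*y)+(b*6))+((8*y)*(9*y))))
Step 2: at LRL: (x+0) -> x; overall: (((y+(b*b))+((x+0)*(4+y)))*(((0*y)+(b*6))+((8*y)*(9*y)))) -> (((y+(b*b))+(x*(4+y)))*(((0*y)+(b*6))+((8*y)*(9*y))))
Step 3: at RLL: (0*y) -> 0; overall: (((y+(b*b))+(x*(4+y)))*(((0*y)+(b*6))+((8*y)*(9*y)))) -> (((y+(b*b))+(x*(4+y)))*((0+(b*6))+((8*y)*(9*y))))
Step 4: at RL: (0+(b*6)) -> (b*6); overall: (((y+(b*b))+(x*(4+y)))*((0+(b*6))+((8*y)*(9*y)))) -> (((y+(b*b))+(x*(4+y)))*((b*6)+((8*y)*(9*y))))
Fixed point: (((y+(b*b))+(x*(4+y)))*((b*6)+((8*y)*(9*y))))

Answer: (((y+(b*b))+(x*(4+y)))*((b*6)+((8*y)*(9*y))))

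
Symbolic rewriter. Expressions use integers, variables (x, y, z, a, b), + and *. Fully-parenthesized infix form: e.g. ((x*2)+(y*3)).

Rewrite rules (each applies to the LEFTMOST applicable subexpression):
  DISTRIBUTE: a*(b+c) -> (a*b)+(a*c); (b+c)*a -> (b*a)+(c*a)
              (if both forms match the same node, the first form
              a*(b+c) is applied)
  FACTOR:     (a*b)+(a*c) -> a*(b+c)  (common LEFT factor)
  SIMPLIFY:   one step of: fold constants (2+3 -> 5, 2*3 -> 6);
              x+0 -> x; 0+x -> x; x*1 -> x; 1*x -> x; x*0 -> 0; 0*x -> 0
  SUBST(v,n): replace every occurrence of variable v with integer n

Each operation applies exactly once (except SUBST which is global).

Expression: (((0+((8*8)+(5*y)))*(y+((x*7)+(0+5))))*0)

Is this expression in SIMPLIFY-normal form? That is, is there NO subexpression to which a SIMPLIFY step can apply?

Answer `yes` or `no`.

Answer: no

Derivation:
Expression: (((0+((8*8)+(5*y)))*(y+((x*7)+(0+5))))*0)
Scanning for simplifiable subexpressions (pre-order)...
  at root: (((0+((8*8)+(5*y)))*(y+((x*7)+(0+5))))*0) (SIMPLIFIABLE)
  at L: ((0+((8*8)+(5*y)))*(y+((x*7)+(0+5)))) (not simplifiable)
  at LL: (0+((8*8)+(5*y))) (SIMPLIFIABLE)
  at LLR: ((8*8)+(5*y)) (not simplifiable)
  at LLRL: (8*8) (SIMPLIFIABLE)
  at LLRR: (5*y) (not simplifiable)
  at LR: (y+((x*7)+(0+5))) (not simplifiable)
  at LRR: ((x*7)+(0+5)) (not simplifiable)
  at LRRL: (x*7) (not simplifiable)
  at LRRR: (0+5) (SIMPLIFIABLE)
Found simplifiable subexpr at path root: (((0+((8*8)+(5*y)))*(y+((x*7)+(0+5))))*0)
One SIMPLIFY step would give: 0
-> NOT in normal form.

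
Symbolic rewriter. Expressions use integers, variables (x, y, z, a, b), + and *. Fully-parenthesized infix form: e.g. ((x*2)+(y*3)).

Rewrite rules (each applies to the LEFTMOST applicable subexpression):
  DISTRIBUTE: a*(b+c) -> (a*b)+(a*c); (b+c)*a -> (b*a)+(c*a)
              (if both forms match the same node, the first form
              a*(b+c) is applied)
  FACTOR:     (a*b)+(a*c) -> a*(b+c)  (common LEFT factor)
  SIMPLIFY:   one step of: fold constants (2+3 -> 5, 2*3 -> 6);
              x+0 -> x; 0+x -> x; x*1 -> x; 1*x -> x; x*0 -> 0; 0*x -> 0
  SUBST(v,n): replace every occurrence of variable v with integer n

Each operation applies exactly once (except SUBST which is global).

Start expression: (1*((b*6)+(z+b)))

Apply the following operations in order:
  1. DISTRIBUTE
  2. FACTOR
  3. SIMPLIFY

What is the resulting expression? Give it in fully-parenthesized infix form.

Start: (1*((b*6)+(z+b)))
Apply DISTRIBUTE at root (target: (1*((b*6)+(z+b)))): (1*((b*6)+(z+b))) -> ((1*(b*6))+(1*(z+b)))
Apply FACTOR at root (target: ((1*(b*6))+(1*(z+b)))): ((1*(b*6))+(1*(z+b))) -> (1*((b*6)+(z+b)))
Apply SIMPLIFY at root (target: (1*((b*6)+(z+b)))): (1*((b*6)+(z+b))) -> ((b*6)+(z+b))

Answer: ((b*6)+(z+b))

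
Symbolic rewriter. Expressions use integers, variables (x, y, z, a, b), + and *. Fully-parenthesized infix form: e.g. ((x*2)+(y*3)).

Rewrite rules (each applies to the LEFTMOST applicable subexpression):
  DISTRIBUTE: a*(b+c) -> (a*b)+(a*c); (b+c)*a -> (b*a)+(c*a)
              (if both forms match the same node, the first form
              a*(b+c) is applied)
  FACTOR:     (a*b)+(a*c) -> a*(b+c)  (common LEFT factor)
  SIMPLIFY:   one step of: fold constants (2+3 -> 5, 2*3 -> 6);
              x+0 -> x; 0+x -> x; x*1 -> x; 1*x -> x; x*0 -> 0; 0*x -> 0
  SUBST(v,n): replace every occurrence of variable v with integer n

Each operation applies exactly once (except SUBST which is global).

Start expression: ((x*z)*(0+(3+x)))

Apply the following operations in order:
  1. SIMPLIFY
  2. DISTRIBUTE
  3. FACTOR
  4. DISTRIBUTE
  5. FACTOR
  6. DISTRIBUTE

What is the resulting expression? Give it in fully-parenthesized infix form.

Answer: (((x*z)*3)+((x*z)*x))

Derivation:
Start: ((x*z)*(0+(3+x)))
Apply SIMPLIFY at R (target: (0+(3+x))): ((x*z)*(0+(3+x))) -> ((x*z)*(3+x))
Apply DISTRIBUTE at root (target: ((x*z)*(3+x))): ((x*z)*(3+x)) -> (((x*z)*3)+((x*z)*x))
Apply FACTOR at root (target: (((x*z)*3)+((x*z)*x))): (((x*z)*3)+((x*z)*x)) -> ((x*z)*(3+x))
Apply DISTRIBUTE at root (target: ((x*z)*(3+x))): ((x*z)*(3+x)) -> (((x*z)*3)+((x*z)*x))
Apply FACTOR at root (target: (((x*z)*3)+((x*z)*x))): (((x*z)*3)+((x*z)*x)) -> ((x*z)*(3+x))
Apply DISTRIBUTE at root (target: ((x*z)*(3+x))): ((x*z)*(3+x)) -> (((x*z)*3)+((x*z)*x))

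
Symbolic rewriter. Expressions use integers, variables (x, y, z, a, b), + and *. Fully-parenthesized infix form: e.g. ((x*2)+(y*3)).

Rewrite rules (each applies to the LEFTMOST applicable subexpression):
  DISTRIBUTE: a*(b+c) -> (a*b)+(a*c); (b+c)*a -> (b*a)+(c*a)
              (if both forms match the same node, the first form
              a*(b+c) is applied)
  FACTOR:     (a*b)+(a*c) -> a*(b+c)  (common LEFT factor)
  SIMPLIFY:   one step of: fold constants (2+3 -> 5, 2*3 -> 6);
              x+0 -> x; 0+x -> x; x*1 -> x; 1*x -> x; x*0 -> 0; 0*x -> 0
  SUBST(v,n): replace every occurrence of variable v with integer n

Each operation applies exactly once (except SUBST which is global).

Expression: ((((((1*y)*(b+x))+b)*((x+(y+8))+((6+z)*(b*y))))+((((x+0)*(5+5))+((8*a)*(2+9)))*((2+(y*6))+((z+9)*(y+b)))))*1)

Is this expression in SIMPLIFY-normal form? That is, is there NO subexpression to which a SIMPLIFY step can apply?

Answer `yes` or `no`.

Answer: no

Derivation:
Expression: ((((((1*y)*(b+x))+b)*((x+(y+8))+((6+z)*(b*y))))+((((x+0)*(5+5))+((8*a)*(2+9)))*((2+(y*6))+((z+9)*(y+b)))))*1)
Scanning for simplifiable subexpressions (pre-order)...
  at root: ((((((1*y)*(b+x))+b)*((x+(y+8))+((6+z)*(b*y))))+((((x+0)*(5+5))+((8*a)*(2+9)))*((2+(y*6))+((z+9)*(y+b)))))*1) (SIMPLIFIABLE)
  at L: (((((1*y)*(b+x))+b)*((x+(y+8))+((6+z)*(b*y))))+((((x+0)*(5+5))+((8*a)*(2+9)))*((2+(y*6))+((z+9)*(y+b))))) (not simplifiable)
  at LL: ((((1*y)*(b+x))+b)*((x+(y+8))+((6+z)*(b*y)))) (not simplifiable)
  at LLL: (((1*y)*(b+x))+b) (not simplifiable)
  at LLLL: ((1*y)*(b+x)) (not simplifiable)
  at LLLLL: (1*y) (SIMPLIFIABLE)
  at LLLLR: (b+x) (not simplifiable)
  at LLR: ((x+(y+8))+((6+z)*(b*y))) (not simplifiable)
  at LLRL: (x+(y+8)) (not simplifiable)
  at LLRLR: (y+8) (not simplifiable)
  at LLRR: ((6+z)*(b*y)) (not simplifiable)
  at LLRRL: (6+z) (not simplifiable)
  at LLRRR: (b*y) (not simplifiable)
  at LR: ((((x+0)*(5+5))+((8*a)*(2+9)))*((2+(y*6))+((z+9)*(y+b)))) (not simplifiable)
  at LRL: (((x+0)*(5+5))+((8*a)*(2+9))) (not simplifiable)
  at LRLL: ((x+0)*(5+5)) (not simplifiable)
  at LRLLL: (x+0) (SIMPLIFIABLE)
  at LRLLR: (5+5) (SIMPLIFIABLE)
  at LRLR: ((8*a)*(2+9)) (not simplifiable)
  at LRLRL: (8*a) (not simplifiable)
  at LRLRR: (2+9) (SIMPLIFIABLE)
  at LRR: ((2+(y*6))+((z+9)*(y+b))) (not simplifiable)
  at LRRL: (2+(y*6)) (not simplifiable)
  at LRRLR: (y*6) (not simplifiable)
  at LRRR: ((z+9)*(y+b)) (not simplifiable)
  at LRRRL: (z+9) (not simplifiable)
  at LRRRR: (y+b) (not simplifiable)
Found simplifiable subexpr at path root: ((((((1*y)*(b+x))+b)*((x+(y+8))+((6+z)*(b*y))))+((((x+0)*(5+5))+((8*a)*(2+9)))*((2+(y*6))+((z+9)*(y+b)))))*1)
One SIMPLIFY step would give: (((((1*y)*(b+x))+b)*((x+(y+8))+((6+z)*(b*y))))+((((x+0)*(5+5))+((8*a)*(2+9)))*((2+(y*6))+((z+9)*(y+b)))))
-> NOT in normal form.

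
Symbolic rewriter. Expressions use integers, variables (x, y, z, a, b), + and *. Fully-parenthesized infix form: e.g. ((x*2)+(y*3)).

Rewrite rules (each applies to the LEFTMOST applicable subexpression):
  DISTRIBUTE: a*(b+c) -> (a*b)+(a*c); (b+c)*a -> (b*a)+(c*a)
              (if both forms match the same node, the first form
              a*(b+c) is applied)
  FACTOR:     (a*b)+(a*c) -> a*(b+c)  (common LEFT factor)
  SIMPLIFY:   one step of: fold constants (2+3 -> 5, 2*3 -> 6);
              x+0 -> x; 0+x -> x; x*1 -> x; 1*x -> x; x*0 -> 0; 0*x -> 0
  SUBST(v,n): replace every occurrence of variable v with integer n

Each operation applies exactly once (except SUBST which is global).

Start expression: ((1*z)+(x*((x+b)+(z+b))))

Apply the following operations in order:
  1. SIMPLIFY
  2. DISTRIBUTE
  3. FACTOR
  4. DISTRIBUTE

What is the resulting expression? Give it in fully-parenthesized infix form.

Start: ((1*z)+(x*((x+b)+(z+b))))
Apply SIMPLIFY at L (target: (1*z)): ((1*z)+(x*((x+b)+(z+b)))) -> (z+(x*((x+b)+(z+b))))
Apply DISTRIBUTE at R (target: (x*((x+b)+(z+b)))): (z+(x*((x+b)+(z+b)))) -> (z+((x*(x+b))+(x*(z+b))))
Apply FACTOR at R (target: ((x*(x+b))+(x*(z+b)))): (z+((x*(x+b))+(x*(z+b)))) -> (z+(x*((x+b)+(z+b))))
Apply DISTRIBUTE at R (target: (x*((x+b)+(z+b)))): (z+(x*((x+b)+(z+b)))) -> (z+((x*(x+b))+(x*(z+b))))

Answer: (z+((x*(x+b))+(x*(z+b))))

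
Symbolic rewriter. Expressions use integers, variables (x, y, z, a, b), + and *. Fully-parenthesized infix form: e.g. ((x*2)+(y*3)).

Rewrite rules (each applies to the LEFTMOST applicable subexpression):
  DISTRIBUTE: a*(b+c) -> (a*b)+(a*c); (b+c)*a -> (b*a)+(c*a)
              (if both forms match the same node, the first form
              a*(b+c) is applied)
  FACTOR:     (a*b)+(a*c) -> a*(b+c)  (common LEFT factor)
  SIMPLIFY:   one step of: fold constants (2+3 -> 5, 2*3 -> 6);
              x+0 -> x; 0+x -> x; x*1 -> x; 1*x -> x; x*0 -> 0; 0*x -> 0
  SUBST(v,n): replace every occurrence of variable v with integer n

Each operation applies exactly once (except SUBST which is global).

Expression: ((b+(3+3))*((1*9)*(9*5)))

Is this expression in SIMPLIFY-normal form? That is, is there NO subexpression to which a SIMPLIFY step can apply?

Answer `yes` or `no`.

Answer: no

Derivation:
Expression: ((b+(3+3))*((1*9)*(9*5)))
Scanning for simplifiable subexpressions (pre-order)...
  at root: ((b+(3+3))*((1*9)*(9*5))) (not simplifiable)
  at L: (b+(3+3)) (not simplifiable)
  at LR: (3+3) (SIMPLIFIABLE)
  at R: ((1*9)*(9*5)) (not simplifiable)
  at RL: (1*9) (SIMPLIFIABLE)
  at RR: (9*5) (SIMPLIFIABLE)
Found simplifiable subexpr at path LR: (3+3)
One SIMPLIFY step would give: ((b+6)*((1*9)*(9*5)))
-> NOT in normal form.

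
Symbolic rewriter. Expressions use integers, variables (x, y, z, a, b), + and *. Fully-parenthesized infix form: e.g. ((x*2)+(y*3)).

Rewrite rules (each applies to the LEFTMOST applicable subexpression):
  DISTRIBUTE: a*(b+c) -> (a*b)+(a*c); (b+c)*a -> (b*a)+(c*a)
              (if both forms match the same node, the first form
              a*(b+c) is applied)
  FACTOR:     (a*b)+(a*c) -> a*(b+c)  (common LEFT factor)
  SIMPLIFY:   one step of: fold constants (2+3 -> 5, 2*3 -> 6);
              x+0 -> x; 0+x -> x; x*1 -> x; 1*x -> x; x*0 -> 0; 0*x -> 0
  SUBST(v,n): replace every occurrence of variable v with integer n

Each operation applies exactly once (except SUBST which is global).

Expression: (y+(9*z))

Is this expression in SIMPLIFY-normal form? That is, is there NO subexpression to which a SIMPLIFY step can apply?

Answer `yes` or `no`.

Expression: (y+(9*z))
Scanning for simplifiable subexpressions (pre-order)...
  at root: (y+(9*z)) (not simplifiable)
  at R: (9*z) (not simplifiable)
Result: no simplifiable subexpression found -> normal form.

Answer: yes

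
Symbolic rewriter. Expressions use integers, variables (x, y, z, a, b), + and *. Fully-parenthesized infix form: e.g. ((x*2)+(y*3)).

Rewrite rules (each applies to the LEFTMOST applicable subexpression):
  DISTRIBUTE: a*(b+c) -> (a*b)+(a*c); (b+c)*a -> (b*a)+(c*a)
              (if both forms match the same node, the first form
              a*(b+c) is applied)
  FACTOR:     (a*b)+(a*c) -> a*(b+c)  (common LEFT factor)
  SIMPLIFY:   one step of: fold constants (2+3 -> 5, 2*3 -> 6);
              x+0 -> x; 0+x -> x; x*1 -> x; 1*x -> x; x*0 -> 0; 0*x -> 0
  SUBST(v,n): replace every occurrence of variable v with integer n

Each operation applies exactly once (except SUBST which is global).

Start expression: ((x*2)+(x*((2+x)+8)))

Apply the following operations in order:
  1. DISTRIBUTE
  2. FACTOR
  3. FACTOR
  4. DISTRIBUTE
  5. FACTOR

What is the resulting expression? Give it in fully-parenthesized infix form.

Answer: (x*(2+((2+x)+8)))

Derivation:
Start: ((x*2)+(x*((2+x)+8)))
Apply DISTRIBUTE at R (target: (x*((2+x)+8))): ((x*2)+(x*((2+x)+8))) -> ((x*2)+((x*(2+x))+(x*8)))
Apply FACTOR at R (target: ((x*(2+x))+(x*8))): ((x*2)+((x*(2+x))+(x*8))) -> ((x*2)+(x*((2+x)+8)))
Apply FACTOR at root (target: ((x*2)+(x*((2+x)+8)))): ((x*2)+(x*((2+x)+8))) -> (x*(2+((2+x)+8)))
Apply DISTRIBUTE at root (target: (x*(2+((2+x)+8)))): (x*(2+((2+x)+8))) -> ((x*2)+(x*((2+x)+8)))
Apply FACTOR at root (target: ((x*2)+(x*((2+x)+8)))): ((x*2)+(x*((2+x)+8))) -> (x*(2+((2+x)+8)))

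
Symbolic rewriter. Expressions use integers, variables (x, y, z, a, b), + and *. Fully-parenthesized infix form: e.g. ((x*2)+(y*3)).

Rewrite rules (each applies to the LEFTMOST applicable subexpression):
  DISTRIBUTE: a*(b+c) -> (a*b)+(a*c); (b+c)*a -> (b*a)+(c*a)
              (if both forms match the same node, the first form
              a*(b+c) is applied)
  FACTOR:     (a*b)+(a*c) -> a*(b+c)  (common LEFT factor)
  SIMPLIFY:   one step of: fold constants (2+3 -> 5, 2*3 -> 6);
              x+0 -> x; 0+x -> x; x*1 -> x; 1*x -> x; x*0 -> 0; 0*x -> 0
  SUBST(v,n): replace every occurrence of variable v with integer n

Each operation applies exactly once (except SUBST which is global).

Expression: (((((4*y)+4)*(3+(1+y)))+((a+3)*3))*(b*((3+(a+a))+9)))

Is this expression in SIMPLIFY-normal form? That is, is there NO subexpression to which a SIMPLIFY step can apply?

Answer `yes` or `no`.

Expression: (((((4*y)+4)*(3+(1+y)))+((a+3)*3))*(b*((3+(a+a))+9)))
Scanning for simplifiable subexpressions (pre-order)...
  at root: (((((4*y)+4)*(3+(1+y)))+((a+3)*3))*(b*((3+(a+a))+9))) (not simplifiable)
  at L: ((((4*y)+4)*(3+(1+y)))+((a+3)*3)) (not simplifiable)
  at LL: (((4*y)+4)*(3+(1+y))) (not simplifiable)
  at LLL: ((4*y)+4) (not simplifiable)
  at LLLL: (4*y) (not simplifiable)
  at LLR: (3+(1+y)) (not simplifiable)
  at LLRR: (1+y) (not simplifiable)
  at LR: ((a+3)*3) (not simplifiable)
  at LRL: (a+3) (not simplifiable)
  at R: (b*((3+(a+a))+9)) (not simplifiable)
  at RR: ((3+(a+a))+9) (not simplifiable)
  at RRL: (3+(a+a)) (not simplifiable)
  at RRLR: (a+a) (not simplifiable)
Result: no simplifiable subexpression found -> normal form.

Answer: yes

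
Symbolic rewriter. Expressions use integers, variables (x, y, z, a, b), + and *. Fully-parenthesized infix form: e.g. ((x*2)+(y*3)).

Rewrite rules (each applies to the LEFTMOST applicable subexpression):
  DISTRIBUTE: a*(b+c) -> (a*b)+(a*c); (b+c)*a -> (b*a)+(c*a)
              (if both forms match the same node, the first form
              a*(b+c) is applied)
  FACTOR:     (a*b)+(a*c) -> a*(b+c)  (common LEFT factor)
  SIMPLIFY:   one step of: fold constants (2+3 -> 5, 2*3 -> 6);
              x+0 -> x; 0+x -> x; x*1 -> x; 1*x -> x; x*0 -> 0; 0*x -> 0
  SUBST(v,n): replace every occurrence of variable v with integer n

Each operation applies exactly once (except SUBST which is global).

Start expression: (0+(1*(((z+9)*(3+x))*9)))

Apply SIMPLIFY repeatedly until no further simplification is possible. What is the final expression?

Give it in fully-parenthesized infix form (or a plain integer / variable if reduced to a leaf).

Start: (0+(1*(((z+9)*(3+x))*9)))
Step 1: at root: (0+(1*(((z+9)*(3+x))*9))) -> (1*(((z+9)*(3+x))*9)); overall: (0+(1*(((z+9)*(3+x))*9))) -> (1*(((z+9)*(3+x))*9))
Step 2: at root: (1*(((z+9)*(3+x))*9)) -> (((z+9)*(3+x))*9); overall: (1*(((z+9)*(3+x))*9)) -> (((z+9)*(3+x))*9)
Fixed point: (((z+9)*(3+x))*9)

Answer: (((z+9)*(3+x))*9)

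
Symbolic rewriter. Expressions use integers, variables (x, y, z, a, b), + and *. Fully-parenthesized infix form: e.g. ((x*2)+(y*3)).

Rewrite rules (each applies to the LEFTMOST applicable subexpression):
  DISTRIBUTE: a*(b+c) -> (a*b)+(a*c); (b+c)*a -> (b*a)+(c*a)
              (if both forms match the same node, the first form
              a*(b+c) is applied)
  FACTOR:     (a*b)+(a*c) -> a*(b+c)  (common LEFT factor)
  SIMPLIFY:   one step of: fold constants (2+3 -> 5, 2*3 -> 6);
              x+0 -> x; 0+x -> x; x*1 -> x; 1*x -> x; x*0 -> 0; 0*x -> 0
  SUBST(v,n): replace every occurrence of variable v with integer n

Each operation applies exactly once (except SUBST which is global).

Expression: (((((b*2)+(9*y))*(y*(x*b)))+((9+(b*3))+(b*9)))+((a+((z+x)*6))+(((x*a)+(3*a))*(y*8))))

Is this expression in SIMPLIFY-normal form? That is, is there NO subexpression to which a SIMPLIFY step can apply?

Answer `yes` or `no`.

Answer: yes

Derivation:
Expression: (((((b*2)+(9*y))*(y*(x*b)))+((9+(b*3))+(b*9)))+((a+((z+x)*6))+(((x*a)+(3*a))*(y*8))))
Scanning for simplifiable subexpressions (pre-order)...
  at root: (((((b*2)+(9*y))*(y*(x*b)))+((9+(b*3))+(b*9)))+((a+((z+x)*6))+(((x*a)+(3*a))*(y*8)))) (not simplifiable)
  at L: ((((b*2)+(9*y))*(y*(x*b)))+((9+(b*3))+(b*9))) (not simplifiable)
  at LL: (((b*2)+(9*y))*(y*(x*b))) (not simplifiable)
  at LLL: ((b*2)+(9*y)) (not simplifiable)
  at LLLL: (b*2) (not simplifiable)
  at LLLR: (9*y) (not simplifiable)
  at LLR: (y*(x*b)) (not simplifiable)
  at LLRR: (x*b) (not simplifiable)
  at LR: ((9+(b*3))+(b*9)) (not simplifiable)
  at LRL: (9+(b*3)) (not simplifiable)
  at LRLR: (b*3) (not simplifiable)
  at LRR: (b*9) (not simplifiable)
  at R: ((a+((z+x)*6))+(((x*a)+(3*a))*(y*8))) (not simplifiable)
  at RL: (a+((z+x)*6)) (not simplifiable)
  at RLR: ((z+x)*6) (not simplifiable)
  at RLRL: (z+x) (not simplifiable)
  at RR: (((x*a)+(3*a))*(y*8)) (not simplifiable)
  at RRL: ((x*a)+(3*a)) (not simplifiable)
  at RRLL: (x*a) (not simplifiable)
  at RRLR: (3*a) (not simplifiable)
  at RRR: (y*8) (not simplifiable)
Result: no simplifiable subexpression found -> normal form.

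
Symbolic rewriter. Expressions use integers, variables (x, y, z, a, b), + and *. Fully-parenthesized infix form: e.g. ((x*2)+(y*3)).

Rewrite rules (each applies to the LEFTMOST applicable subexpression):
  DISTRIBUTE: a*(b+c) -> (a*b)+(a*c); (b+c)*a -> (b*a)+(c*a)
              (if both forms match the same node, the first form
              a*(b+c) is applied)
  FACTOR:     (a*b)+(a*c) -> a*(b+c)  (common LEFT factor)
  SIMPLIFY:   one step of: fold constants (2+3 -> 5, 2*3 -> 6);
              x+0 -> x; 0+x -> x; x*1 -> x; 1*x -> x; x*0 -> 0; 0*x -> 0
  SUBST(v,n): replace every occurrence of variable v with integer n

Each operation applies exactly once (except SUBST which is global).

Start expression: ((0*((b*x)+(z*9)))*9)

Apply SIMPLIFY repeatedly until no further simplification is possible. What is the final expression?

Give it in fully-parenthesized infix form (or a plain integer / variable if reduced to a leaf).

Start: ((0*((b*x)+(z*9)))*9)
Step 1: at L: (0*((b*x)+(z*9))) -> 0; overall: ((0*((b*x)+(z*9)))*9) -> (0*9)
Step 2: at root: (0*9) -> 0; overall: (0*9) -> 0
Fixed point: 0

Answer: 0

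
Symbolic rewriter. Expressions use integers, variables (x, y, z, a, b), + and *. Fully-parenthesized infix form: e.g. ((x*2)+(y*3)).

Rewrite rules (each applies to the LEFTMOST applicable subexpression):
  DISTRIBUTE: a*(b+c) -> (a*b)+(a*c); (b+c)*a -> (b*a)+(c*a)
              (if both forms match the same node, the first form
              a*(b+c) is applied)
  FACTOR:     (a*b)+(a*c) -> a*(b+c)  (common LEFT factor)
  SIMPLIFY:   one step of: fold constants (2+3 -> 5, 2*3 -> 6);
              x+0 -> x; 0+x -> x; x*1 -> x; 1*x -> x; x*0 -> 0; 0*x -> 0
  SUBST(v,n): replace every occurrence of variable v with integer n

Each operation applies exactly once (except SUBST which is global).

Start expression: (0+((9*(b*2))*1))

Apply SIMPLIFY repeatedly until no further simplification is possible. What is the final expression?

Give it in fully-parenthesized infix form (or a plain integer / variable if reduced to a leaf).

Start: (0+((9*(b*2))*1))
Step 1: at root: (0+((9*(b*2))*1)) -> ((9*(b*2))*1); overall: (0+((9*(b*2))*1)) -> ((9*(b*2))*1)
Step 2: at root: ((9*(b*2))*1) -> (9*(b*2)); overall: ((9*(b*2))*1) -> (9*(b*2))
Fixed point: (9*(b*2))

Answer: (9*(b*2))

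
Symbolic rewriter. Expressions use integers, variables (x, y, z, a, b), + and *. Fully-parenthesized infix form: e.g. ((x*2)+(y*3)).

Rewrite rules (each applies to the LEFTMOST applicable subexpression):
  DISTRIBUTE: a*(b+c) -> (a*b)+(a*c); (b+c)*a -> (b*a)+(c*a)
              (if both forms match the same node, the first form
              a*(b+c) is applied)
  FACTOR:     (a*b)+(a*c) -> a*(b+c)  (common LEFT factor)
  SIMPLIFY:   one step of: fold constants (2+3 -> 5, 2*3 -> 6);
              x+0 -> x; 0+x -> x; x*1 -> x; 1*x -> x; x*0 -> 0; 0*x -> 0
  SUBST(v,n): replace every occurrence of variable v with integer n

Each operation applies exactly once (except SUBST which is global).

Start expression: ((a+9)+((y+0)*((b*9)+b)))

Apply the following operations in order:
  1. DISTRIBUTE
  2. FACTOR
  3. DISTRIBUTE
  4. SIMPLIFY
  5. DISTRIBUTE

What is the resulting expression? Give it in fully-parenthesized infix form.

Answer: ((a+9)+((y*(b*9))+((y*b)+(0*b))))

Derivation:
Start: ((a+9)+((y+0)*((b*9)+b)))
Apply DISTRIBUTE at R (target: ((y+0)*((b*9)+b))): ((a+9)+((y+0)*((b*9)+b))) -> ((a+9)+(((y+0)*(b*9))+((y+0)*b)))
Apply FACTOR at R (target: (((y+0)*(b*9))+((y+0)*b))): ((a+9)+(((y+0)*(b*9))+((y+0)*b))) -> ((a+9)+((y+0)*((b*9)+b)))
Apply DISTRIBUTE at R (target: ((y+0)*((b*9)+b))): ((a+9)+((y+0)*((b*9)+b))) -> ((a+9)+(((y+0)*(b*9))+((y+0)*b)))
Apply SIMPLIFY at RLL (target: (y+0)): ((a+9)+(((y+0)*(b*9))+((y+0)*b))) -> ((a+9)+((y*(b*9))+((y+0)*b)))
Apply DISTRIBUTE at RR (target: ((y+0)*b)): ((a+9)+((y*(b*9))+((y+0)*b))) -> ((a+9)+((y*(b*9))+((y*b)+(0*b))))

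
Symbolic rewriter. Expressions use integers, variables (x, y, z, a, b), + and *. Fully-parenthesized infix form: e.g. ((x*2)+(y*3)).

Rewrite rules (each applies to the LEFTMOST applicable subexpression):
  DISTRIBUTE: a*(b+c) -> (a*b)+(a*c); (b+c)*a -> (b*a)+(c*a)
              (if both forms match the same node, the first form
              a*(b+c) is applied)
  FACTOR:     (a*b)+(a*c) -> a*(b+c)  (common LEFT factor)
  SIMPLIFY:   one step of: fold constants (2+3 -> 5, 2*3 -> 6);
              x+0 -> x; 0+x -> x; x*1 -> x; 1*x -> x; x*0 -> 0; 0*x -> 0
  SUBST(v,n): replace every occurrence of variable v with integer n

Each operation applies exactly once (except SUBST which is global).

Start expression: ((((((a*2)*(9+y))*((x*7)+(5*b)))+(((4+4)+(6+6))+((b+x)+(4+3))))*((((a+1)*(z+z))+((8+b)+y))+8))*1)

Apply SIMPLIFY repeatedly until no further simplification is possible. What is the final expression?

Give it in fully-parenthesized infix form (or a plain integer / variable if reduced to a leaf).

Answer: (((((a*2)*(9+y))*((x*7)+(5*b)))+(20+((b+x)+7)))*((((a+1)*(z+z))+((8+b)+y))+8))

Derivation:
Start: ((((((a*2)*(9+y))*((x*7)+(5*b)))+(((4+4)+(6+6))+((b+x)+(4+3))))*((((a+1)*(z+z))+((8+b)+y))+8))*1)
Step 1: at root: ((((((a*2)*(9+y))*((x*7)+(5*b)))+(((4+4)+(6+6))+((b+x)+(4+3))))*((((a+1)*(z+z))+((8+b)+y))+8))*1) -> (((((a*2)*(9+y))*((x*7)+(5*b)))+(((4+4)+(6+6))+((b+x)+(4+3))))*((((a+1)*(z+z))+((8+b)+y))+8)); overall: ((((((a*2)*(9+y))*((x*7)+(5*b)))+(((4+4)+(6+6))+((b+x)+(4+3))))*((((a+1)*(z+z))+((8+b)+y))+8))*1) -> (((((a*2)*(9+y))*((x*7)+(5*b)))+(((4+4)+(6+6))+((b+x)+(4+3))))*((((a+1)*(z+z))+((8+b)+y))+8))
Step 2: at LRLL: (4+4) -> 8; overall: (((((a*2)*(9+y))*((x*7)+(5*b)))+(((4+4)+(6+6))+((b+x)+(4+3))))*((((a+1)*(z+z))+((8+b)+y))+8)) -> (((((a*2)*(9+y))*((x*7)+(5*b)))+((8+(6+6))+((b+x)+(4+3))))*((((a+1)*(z+z))+((8+b)+y))+8))
Step 3: at LRLR: (6+6) -> 12; overall: (((((a*2)*(9+y))*((x*7)+(5*b)))+((8+(6+6))+((b+x)+(4+3))))*((((a+1)*(z+z))+((8+b)+y))+8)) -> (((((a*2)*(9+y))*((x*7)+(5*b)))+((8+12)+((b+x)+(4+3))))*((((a+1)*(z+z))+((8+b)+y))+8))
Step 4: at LRL: (8+12) -> 20; overall: (((((a*2)*(9+y))*((x*7)+(5*b)))+((8+12)+((b+x)+(4+3))))*((((a+1)*(z+z))+((8+b)+y))+8)) -> (((((a*2)*(9+y))*((x*7)+(5*b)))+(20+((b+x)+(4+3))))*((((a+1)*(z+z))+((8+b)+y))+8))
Step 5: at LRRR: (4+3) -> 7; overall: (((((a*2)*(9+y))*((x*7)+(5*b)))+(20+((b+x)+(4+3))))*((((a+1)*(z+z))+((8+b)+y))+8)) -> (((((a*2)*(9+y))*((x*7)+(5*b)))+(20+((b+x)+7)))*((((a+1)*(z+z))+((8+b)+y))+8))
Fixed point: (((((a*2)*(9+y))*((x*7)+(5*b)))+(20+((b+x)+7)))*((((a+1)*(z+z))+((8+b)+y))+8))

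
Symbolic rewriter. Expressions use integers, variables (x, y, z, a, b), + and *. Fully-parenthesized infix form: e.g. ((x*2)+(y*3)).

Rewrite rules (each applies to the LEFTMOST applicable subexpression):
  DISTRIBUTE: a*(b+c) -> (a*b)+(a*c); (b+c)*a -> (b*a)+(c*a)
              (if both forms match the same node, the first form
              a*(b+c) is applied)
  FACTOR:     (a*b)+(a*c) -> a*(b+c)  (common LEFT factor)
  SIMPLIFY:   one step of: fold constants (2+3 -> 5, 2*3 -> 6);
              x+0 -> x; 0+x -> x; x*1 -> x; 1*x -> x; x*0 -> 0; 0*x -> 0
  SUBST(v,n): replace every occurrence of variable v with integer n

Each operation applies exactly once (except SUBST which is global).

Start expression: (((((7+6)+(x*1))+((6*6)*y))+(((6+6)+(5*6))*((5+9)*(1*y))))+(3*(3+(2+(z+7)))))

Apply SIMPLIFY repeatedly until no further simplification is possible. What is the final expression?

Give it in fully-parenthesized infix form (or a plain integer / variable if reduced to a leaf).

Answer: ((((13+x)+(36*y))+(42*(14*y)))+(3*(3+(2+(z+7)))))

Derivation:
Start: (((((7+6)+(x*1))+((6*6)*y))+(((6+6)+(5*6))*((5+9)*(1*y))))+(3*(3+(2+(z+7)))))
Step 1: at LLLL: (7+6) -> 13; overall: (((((7+6)+(x*1))+((6*6)*y))+(((6+6)+(5*6))*((5+9)*(1*y))))+(3*(3+(2+(z+7))))) -> ((((13+(x*1))+((6*6)*y))+(((6+6)+(5*6))*((5+9)*(1*y))))+(3*(3+(2+(z+7)))))
Step 2: at LLLR: (x*1) -> x; overall: ((((13+(x*1))+((6*6)*y))+(((6+6)+(5*6))*((5+9)*(1*y))))+(3*(3+(2+(z+7))))) -> ((((13+x)+((6*6)*y))+(((6+6)+(5*6))*((5+9)*(1*y))))+(3*(3+(2+(z+7)))))
Step 3: at LLRL: (6*6) -> 36; overall: ((((13+x)+((6*6)*y))+(((6+6)+(5*6))*((5+9)*(1*y))))+(3*(3+(2+(z+7))))) -> ((((13+x)+(36*y))+(((6+6)+(5*6))*((5+9)*(1*y))))+(3*(3+(2+(z+7)))))
Step 4: at LRLL: (6+6) -> 12; overall: ((((13+x)+(36*y))+(((6+6)+(5*6))*((5+9)*(1*y))))+(3*(3+(2+(z+7))))) -> ((((13+x)+(36*y))+((12+(5*6))*((5+9)*(1*y))))+(3*(3+(2+(z+7)))))
Step 5: at LRLR: (5*6) -> 30; overall: ((((13+x)+(36*y))+((12+(5*6))*((5+9)*(1*y))))+(3*(3+(2+(z+7))))) -> ((((13+x)+(36*y))+((12+30)*((5+9)*(1*y))))+(3*(3+(2+(z+7)))))
Step 6: at LRL: (12+30) -> 42; overall: ((((13+x)+(36*y))+((12+30)*((5+9)*(1*y))))+(3*(3+(2+(z+7))))) -> ((((13+x)+(36*y))+(42*((5+9)*(1*y))))+(3*(3+(2+(z+7)))))
Step 7: at LRRL: (5+9) -> 14; overall: ((((13+x)+(36*y))+(42*((5+9)*(1*y))))+(3*(3+(2+(z+7))))) -> ((((13+x)+(36*y))+(42*(14*(1*y))))+(3*(3+(2+(z+7)))))
Step 8: at LRRR: (1*y) -> y; overall: ((((13+x)+(36*y))+(42*(14*(1*y))))+(3*(3+(2+(z+7))))) -> ((((13+x)+(36*y))+(42*(14*y)))+(3*(3+(2+(z+7)))))
Fixed point: ((((13+x)+(36*y))+(42*(14*y)))+(3*(3+(2+(z+7)))))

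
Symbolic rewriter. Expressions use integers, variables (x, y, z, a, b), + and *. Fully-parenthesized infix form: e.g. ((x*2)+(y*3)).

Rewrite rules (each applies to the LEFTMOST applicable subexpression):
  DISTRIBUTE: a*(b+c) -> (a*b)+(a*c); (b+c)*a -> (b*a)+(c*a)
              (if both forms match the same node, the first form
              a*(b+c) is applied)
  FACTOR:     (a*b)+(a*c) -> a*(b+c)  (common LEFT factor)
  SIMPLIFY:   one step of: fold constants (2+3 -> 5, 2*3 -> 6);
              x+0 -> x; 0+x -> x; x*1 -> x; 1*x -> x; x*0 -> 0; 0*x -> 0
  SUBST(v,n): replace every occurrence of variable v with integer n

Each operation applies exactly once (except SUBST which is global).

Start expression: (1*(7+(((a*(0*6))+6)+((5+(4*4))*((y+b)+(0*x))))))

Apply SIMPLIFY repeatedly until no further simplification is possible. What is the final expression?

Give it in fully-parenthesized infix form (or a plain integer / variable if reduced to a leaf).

Start: (1*(7+(((a*(0*6))+6)+((5+(4*4))*((y+b)+(0*x))))))
Step 1: at root: (1*(7+(((a*(0*6))+6)+((5+(4*4))*((y+b)+(0*x)))))) -> (7+(((a*(0*6))+6)+((5+(4*4))*((y+b)+(0*x))))); overall: (1*(7+(((a*(0*6))+6)+((5+(4*4))*((y+b)+(0*x)))))) -> (7+(((a*(0*6))+6)+((5+(4*4))*((y+b)+(0*x)))))
Step 2: at RLLR: (0*6) -> 0; overall: (7+(((a*(0*6))+6)+((5+(4*4))*((y+b)+(0*x))))) -> (7+(((a*0)+6)+((5+(4*4))*((y+b)+(0*x)))))
Step 3: at RLL: (a*0) -> 0; overall: (7+(((a*0)+6)+((5+(4*4))*((y+b)+(0*x))))) -> (7+((0+6)+((5+(4*4))*((y+b)+(0*x)))))
Step 4: at RL: (0+6) -> 6; overall: (7+((0+6)+((5+(4*4))*((y+b)+(0*x))))) -> (7+(6+((5+(4*4))*((y+b)+(0*x)))))
Step 5: at RRLR: (4*4) -> 16; overall: (7+(6+((5+(4*4))*((y+b)+(0*x))))) -> (7+(6+((5+16)*((y+b)+(0*x)))))
Step 6: at RRL: (5+16) -> 21; overall: (7+(6+((5+16)*((y+b)+(0*x))))) -> (7+(6+(21*((y+b)+(0*x)))))
Step 7: at RRRR: (0*x) -> 0; overall: (7+(6+(21*((y+b)+(0*x))))) -> (7+(6+(21*((y+b)+0))))
Step 8: at RRR: ((y+b)+0) -> (y+b); overall: (7+(6+(21*((y+b)+0)))) -> (7+(6+(21*(y+b))))
Fixed point: (7+(6+(21*(y+b))))

Answer: (7+(6+(21*(y+b))))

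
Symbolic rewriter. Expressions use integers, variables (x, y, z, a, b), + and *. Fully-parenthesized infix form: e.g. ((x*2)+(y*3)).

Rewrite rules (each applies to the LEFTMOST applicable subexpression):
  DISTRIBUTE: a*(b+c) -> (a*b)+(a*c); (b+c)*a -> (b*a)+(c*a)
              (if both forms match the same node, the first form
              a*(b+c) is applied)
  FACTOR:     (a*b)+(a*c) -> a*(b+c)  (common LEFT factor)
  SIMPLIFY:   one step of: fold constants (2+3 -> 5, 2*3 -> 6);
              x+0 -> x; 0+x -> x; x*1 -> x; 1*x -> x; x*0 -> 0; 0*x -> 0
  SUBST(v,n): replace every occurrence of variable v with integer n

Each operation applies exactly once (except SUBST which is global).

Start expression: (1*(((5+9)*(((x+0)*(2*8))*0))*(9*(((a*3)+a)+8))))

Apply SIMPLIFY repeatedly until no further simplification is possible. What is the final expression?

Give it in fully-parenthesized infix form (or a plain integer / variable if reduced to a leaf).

Answer: 0

Derivation:
Start: (1*(((5+9)*(((x+0)*(2*8))*0))*(9*(((a*3)+a)+8))))
Step 1: at root: (1*(((5+9)*(((x+0)*(2*8))*0))*(9*(((a*3)+a)+8)))) -> (((5+9)*(((x+0)*(2*8))*0))*(9*(((a*3)+a)+8))); overall: (1*(((5+9)*(((x+0)*(2*8))*0))*(9*(((a*3)+a)+8)))) -> (((5+9)*(((x+0)*(2*8))*0))*(9*(((a*3)+a)+8)))
Step 2: at LL: (5+9) -> 14; overall: (((5+9)*(((x+0)*(2*8))*0))*(9*(((a*3)+a)+8))) -> ((14*(((x+0)*(2*8))*0))*(9*(((a*3)+a)+8)))
Step 3: at LR: (((x+0)*(2*8))*0) -> 0; overall: ((14*(((x+0)*(2*8))*0))*(9*(((a*3)+a)+8))) -> ((14*0)*(9*(((a*3)+a)+8)))
Step 4: at L: (14*0) -> 0; overall: ((14*0)*(9*(((a*3)+a)+8))) -> (0*(9*(((a*3)+a)+8)))
Step 5: at root: (0*(9*(((a*3)+a)+8))) -> 0; overall: (0*(9*(((a*3)+a)+8))) -> 0
Fixed point: 0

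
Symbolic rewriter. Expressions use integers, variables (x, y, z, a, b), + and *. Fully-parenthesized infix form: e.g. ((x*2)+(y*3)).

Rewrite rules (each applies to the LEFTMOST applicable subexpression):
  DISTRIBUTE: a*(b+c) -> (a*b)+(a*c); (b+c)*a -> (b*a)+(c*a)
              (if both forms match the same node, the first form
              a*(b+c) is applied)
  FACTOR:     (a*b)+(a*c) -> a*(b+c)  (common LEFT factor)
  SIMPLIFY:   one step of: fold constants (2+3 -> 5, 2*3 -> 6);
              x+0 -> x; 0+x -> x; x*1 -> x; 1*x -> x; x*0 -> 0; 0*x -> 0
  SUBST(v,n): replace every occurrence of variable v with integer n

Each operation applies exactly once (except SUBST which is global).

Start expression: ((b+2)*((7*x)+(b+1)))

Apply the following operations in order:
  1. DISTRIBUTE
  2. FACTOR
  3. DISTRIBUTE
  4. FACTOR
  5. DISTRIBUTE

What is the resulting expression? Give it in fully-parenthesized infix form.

Start: ((b+2)*((7*x)+(b+1)))
Apply DISTRIBUTE at root (target: ((b+2)*((7*x)+(b+1)))): ((b+2)*((7*x)+(b+1))) -> (((b+2)*(7*x))+((b+2)*(b+1)))
Apply FACTOR at root (target: (((b+2)*(7*x))+((b+2)*(b+1)))): (((b+2)*(7*x))+((b+2)*(b+1))) -> ((b+2)*((7*x)+(b+1)))
Apply DISTRIBUTE at root (target: ((b+2)*((7*x)+(b+1)))): ((b+2)*((7*x)+(b+1))) -> (((b+2)*(7*x))+((b+2)*(b+1)))
Apply FACTOR at root (target: (((b+2)*(7*x))+((b+2)*(b+1)))): (((b+2)*(7*x))+((b+2)*(b+1))) -> ((b+2)*((7*x)+(b+1)))
Apply DISTRIBUTE at root (target: ((b+2)*((7*x)+(b+1)))): ((b+2)*((7*x)+(b+1))) -> (((b+2)*(7*x))+((b+2)*(b+1)))

Answer: (((b+2)*(7*x))+((b+2)*(b+1)))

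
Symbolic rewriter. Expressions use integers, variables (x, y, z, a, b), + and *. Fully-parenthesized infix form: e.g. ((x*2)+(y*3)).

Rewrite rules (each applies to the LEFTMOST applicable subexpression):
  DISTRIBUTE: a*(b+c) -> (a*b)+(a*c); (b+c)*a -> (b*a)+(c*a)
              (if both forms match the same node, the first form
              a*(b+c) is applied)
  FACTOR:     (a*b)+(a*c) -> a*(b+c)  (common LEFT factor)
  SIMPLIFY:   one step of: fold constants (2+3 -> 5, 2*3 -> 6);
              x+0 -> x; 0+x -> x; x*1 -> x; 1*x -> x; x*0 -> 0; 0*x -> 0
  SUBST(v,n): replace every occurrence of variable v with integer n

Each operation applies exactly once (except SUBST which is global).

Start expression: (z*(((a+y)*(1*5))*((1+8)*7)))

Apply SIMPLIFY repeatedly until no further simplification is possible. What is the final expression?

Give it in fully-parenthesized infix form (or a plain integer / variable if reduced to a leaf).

Answer: (z*(((a+y)*5)*63))

Derivation:
Start: (z*(((a+y)*(1*5))*((1+8)*7)))
Step 1: at RLR: (1*5) -> 5; overall: (z*(((a+y)*(1*5))*((1+8)*7))) -> (z*(((a+y)*5)*((1+8)*7)))
Step 2: at RRL: (1+8) -> 9; overall: (z*(((a+y)*5)*((1+8)*7))) -> (z*(((a+y)*5)*(9*7)))
Step 3: at RR: (9*7) -> 63; overall: (z*(((a+y)*5)*(9*7))) -> (z*(((a+y)*5)*63))
Fixed point: (z*(((a+y)*5)*63))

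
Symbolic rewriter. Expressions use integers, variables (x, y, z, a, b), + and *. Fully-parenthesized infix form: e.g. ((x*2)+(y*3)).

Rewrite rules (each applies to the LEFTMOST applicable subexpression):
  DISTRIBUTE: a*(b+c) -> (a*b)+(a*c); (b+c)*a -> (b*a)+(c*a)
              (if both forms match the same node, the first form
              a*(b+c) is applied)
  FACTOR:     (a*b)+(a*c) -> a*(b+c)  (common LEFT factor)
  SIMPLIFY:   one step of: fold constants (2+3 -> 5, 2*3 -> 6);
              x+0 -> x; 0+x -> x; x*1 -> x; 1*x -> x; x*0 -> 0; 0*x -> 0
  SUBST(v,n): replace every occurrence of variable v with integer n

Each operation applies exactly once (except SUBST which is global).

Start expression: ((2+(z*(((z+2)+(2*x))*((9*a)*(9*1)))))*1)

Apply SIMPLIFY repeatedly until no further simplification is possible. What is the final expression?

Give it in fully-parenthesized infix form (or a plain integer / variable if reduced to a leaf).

Answer: (2+(z*(((z+2)+(2*x))*((9*a)*9))))

Derivation:
Start: ((2+(z*(((z+2)+(2*x))*((9*a)*(9*1)))))*1)
Step 1: at root: ((2+(z*(((z+2)+(2*x))*((9*a)*(9*1)))))*1) -> (2+(z*(((z+2)+(2*x))*((9*a)*(9*1))))); overall: ((2+(z*(((z+2)+(2*x))*((9*a)*(9*1)))))*1) -> (2+(z*(((z+2)+(2*x))*((9*a)*(9*1)))))
Step 2: at RRRR: (9*1) -> 9; overall: (2+(z*(((z+2)+(2*x))*((9*a)*(9*1))))) -> (2+(z*(((z+2)+(2*x))*((9*a)*9))))
Fixed point: (2+(z*(((z+2)+(2*x))*((9*a)*9))))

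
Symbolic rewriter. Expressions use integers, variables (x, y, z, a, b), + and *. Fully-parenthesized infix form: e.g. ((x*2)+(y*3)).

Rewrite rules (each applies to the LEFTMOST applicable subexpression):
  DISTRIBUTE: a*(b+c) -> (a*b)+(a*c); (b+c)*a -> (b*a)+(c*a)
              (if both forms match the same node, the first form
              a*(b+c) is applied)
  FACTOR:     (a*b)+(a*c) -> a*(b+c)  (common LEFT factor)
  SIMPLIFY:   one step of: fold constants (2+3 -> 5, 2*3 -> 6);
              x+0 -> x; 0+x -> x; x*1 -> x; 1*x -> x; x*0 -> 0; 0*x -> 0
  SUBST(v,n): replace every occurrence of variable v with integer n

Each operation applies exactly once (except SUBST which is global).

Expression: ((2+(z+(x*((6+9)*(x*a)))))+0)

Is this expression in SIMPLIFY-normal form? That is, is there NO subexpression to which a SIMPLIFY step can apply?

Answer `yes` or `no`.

Answer: no

Derivation:
Expression: ((2+(z+(x*((6+9)*(x*a)))))+0)
Scanning for simplifiable subexpressions (pre-order)...
  at root: ((2+(z+(x*((6+9)*(x*a)))))+0) (SIMPLIFIABLE)
  at L: (2+(z+(x*((6+9)*(x*a))))) (not simplifiable)
  at LR: (z+(x*((6+9)*(x*a)))) (not simplifiable)
  at LRR: (x*((6+9)*(x*a))) (not simplifiable)
  at LRRR: ((6+9)*(x*a)) (not simplifiable)
  at LRRRL: (6+9) (SIMPLIFIABLE)
  at LRRRR: (x*a) (not simplifiable)
Found simplifiable subexpr at path root: ((2+(z+(x*((6+9)*(x*a)))))+0)
One SIMPLIFY step would give: (2+(z+(x*((6+9)*(x*a)))))
-> NOT in normal form.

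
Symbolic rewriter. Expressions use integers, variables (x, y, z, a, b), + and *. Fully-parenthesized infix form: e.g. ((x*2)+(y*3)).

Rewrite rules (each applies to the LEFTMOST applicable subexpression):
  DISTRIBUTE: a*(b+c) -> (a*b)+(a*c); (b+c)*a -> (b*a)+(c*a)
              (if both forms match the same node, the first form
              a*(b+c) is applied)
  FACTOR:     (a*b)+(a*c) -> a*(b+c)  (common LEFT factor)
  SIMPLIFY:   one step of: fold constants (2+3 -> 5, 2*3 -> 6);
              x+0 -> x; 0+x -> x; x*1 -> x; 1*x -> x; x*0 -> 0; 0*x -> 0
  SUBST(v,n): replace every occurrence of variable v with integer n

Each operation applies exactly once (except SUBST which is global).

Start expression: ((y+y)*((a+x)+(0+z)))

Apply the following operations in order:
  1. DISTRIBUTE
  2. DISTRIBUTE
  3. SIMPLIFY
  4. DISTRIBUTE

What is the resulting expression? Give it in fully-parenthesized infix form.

Start: ((y+y)*((a+x)+(0+z)))
Apply DISTRIBUTE at root (target: ((y+y)*((a+x)+(0+z)))): ((y+y)*((a+x)+(0+z))) -> (((y+y)*(a+x))+((y+y)*(0+z)))
Apply DISTRIBUTE at L (target: ((y+y)*(a+x))): (((y+y)*(a+x))+((y+y)*(0+z))) -> ((((y+y)*a)+((y+y)*x))+((y+y)*(0+z)))
Apply SIMPLIFY at RR (target: (0+z)): ((((y+y)*a)+((y+y)*x))+((y+y)*(0+z))) -> ((((y+y)*a)+((y+y)*x))+((y+y)*z))
Apply DISTRIBUTE at LL (target: ((y+y)*a)): ((((y+y)*a)+((y+y)*x))+((y+y)*z)) -> ((((y*a)+(y*a))+((y+y)*x))+((y+y)*z))

Answer: ((((y*a)+(y*a))+((y+y)*x))+((y+y)*z))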